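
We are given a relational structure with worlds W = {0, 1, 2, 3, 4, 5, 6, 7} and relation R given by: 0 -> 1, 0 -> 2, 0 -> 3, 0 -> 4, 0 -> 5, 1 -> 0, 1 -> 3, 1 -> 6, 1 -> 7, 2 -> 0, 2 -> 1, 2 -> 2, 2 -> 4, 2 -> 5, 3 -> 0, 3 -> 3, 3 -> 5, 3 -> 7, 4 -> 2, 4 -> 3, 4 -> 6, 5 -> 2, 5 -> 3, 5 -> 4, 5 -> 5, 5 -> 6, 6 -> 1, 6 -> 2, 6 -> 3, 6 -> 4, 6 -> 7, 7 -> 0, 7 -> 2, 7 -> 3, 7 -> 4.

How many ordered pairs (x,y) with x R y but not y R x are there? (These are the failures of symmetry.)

14

Enumerating: (0,4), (0,5), (1,3), (1,7), (2,1), (4,3), (5,4), (5,6), (6,2), (6,3), (6,7), (7,0), (7,2), (7,4).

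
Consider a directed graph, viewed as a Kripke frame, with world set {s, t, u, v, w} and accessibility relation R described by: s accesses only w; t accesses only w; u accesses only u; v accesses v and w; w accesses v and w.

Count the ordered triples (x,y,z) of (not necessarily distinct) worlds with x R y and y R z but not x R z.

Enumerating: (s,w,v), (t,w,v).

2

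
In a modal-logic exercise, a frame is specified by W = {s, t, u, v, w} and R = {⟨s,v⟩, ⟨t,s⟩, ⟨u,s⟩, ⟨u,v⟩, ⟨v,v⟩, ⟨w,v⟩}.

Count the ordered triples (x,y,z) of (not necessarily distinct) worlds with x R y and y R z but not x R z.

Enumerating: (t,s,v).

1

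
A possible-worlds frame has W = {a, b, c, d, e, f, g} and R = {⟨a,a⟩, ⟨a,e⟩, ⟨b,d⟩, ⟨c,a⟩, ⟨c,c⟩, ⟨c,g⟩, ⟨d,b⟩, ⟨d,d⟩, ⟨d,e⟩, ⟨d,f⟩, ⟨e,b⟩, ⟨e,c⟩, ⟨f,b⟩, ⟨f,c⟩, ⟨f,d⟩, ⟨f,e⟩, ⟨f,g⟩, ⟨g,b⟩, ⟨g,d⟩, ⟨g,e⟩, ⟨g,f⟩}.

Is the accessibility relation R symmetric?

Symmetric: no — a R e but not e R a.

No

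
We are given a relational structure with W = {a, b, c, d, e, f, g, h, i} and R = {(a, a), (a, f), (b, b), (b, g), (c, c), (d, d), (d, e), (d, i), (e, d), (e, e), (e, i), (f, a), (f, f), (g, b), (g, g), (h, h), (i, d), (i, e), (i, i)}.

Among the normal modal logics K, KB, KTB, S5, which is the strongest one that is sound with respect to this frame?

S5

Symmetric (axiom B): yes — every pair in R has its reverse in R.
Reflexive (axiom T): yes — every world is R-related to itself.
Euclidean (axiom 5): yes — any two successors of a common world are R-related.
So F validates K, KB, KTB, S5. The strongest is S5.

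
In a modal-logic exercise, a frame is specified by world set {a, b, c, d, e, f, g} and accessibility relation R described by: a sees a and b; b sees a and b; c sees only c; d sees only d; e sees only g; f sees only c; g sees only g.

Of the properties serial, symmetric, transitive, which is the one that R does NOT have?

symmetric

Serial: yes — every world has a successor (e.g. a R a).
Symmetric: no — e R g but not g R e.
Transitive: yes — every two-step R-path is closed by a direct edge.
Only symmetric fails.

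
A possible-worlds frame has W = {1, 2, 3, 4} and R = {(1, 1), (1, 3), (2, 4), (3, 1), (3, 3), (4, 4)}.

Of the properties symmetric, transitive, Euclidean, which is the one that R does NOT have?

symmetric

Symmetric: no — 2 R 4 but not 4 R 2.
Transitive: yes — every two-step R-path is closed by a direct edge.
Euclidean: yes — any two successors of a common world are R-related.
Only symmetric fails.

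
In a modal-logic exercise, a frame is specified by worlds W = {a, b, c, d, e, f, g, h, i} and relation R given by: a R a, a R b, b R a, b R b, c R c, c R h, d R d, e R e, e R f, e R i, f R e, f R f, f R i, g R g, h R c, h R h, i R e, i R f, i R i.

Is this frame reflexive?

Reflexive: yes — every world is R-related to itself.

Yes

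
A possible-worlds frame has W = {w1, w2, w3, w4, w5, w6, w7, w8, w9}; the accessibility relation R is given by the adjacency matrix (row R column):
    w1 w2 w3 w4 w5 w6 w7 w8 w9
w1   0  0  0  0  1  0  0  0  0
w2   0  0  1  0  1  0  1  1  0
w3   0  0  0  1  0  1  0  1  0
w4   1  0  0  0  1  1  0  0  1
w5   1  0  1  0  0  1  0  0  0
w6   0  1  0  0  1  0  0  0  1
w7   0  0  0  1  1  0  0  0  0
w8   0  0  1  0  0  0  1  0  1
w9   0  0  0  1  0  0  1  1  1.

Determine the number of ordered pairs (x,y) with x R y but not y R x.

Enumerating: (w2,w3), (w2,w5), (w2,w7), (w2,w8), (w3,w4), (w3,w6), (w4,w1), (w4,w5), (w4,w6), (w5,w3), (w6,w2), (w6,w9), (w7,w4), (w7,w5), (w8,w7), (w9,w7).

16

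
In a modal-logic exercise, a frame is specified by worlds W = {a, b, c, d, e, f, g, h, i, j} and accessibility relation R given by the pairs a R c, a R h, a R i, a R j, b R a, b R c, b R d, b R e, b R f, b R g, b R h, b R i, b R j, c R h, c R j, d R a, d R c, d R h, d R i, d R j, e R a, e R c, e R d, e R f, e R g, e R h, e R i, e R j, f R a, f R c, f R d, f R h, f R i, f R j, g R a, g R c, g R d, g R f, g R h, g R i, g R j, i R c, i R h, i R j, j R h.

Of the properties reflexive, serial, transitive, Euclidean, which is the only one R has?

transitive

Reflexive: no — a is not related to itself.
Serial: no — h has no R-successor.
Transitive: yes — every two-step R-path is closed by a direct edge.
Euclidean: no — a R c and a R i, but not c R i.
Only transitive holds.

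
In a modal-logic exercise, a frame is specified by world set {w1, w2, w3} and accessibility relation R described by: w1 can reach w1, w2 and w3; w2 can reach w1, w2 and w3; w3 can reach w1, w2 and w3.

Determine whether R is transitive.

Yes

Transitive: yes — every two-step R-path is closed by a direct edge.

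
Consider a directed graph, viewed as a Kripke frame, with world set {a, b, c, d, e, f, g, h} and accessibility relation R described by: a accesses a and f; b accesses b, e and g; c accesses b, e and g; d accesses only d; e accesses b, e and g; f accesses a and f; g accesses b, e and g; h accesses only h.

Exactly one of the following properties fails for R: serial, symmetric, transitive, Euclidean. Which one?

Serial: yes — every world has a successor (e.g. a R a).
Symmetric: no — c R b but not b R c.
Transitive: yes — every two-step R-path is closed by a direct edge.
Euclidean: yes — any two successors of a common world are R-related.
Only symmetric fails.

symmetric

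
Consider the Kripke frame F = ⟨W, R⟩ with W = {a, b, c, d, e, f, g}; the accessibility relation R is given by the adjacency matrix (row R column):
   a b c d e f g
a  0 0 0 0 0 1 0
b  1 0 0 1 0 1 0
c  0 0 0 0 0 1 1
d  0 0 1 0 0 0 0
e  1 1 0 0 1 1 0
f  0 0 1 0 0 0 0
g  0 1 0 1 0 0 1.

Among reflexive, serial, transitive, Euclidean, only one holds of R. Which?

serial

Reflexive: no — a is not related to itself.
Serial: yes — every world has a successor (e.g. a R f).
Transitive: no — a R f and f R c, but not a R c.
Euclidean: no — b R a and b R d, but not a R d.
Only serial holds.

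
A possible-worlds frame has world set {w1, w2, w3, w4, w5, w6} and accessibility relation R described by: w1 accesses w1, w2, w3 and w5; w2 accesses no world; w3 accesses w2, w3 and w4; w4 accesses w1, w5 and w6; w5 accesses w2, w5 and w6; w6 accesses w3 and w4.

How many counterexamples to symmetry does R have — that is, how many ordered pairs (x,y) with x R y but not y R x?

Enumerating: (w1,w2), (w1,w3), (w1,w5), (w3,w2), (w3,w4), (w4,w1), (w4,w5), (w5,w2), (w5,w6), (w6,w3).

10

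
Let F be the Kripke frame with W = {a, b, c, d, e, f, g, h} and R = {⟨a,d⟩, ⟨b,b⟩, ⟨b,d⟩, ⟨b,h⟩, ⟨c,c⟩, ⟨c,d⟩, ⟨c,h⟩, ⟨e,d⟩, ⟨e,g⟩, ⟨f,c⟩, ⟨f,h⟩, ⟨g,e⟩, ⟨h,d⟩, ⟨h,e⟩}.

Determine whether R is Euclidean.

Euclidean: no — b R d and b R h, but not d R h.

No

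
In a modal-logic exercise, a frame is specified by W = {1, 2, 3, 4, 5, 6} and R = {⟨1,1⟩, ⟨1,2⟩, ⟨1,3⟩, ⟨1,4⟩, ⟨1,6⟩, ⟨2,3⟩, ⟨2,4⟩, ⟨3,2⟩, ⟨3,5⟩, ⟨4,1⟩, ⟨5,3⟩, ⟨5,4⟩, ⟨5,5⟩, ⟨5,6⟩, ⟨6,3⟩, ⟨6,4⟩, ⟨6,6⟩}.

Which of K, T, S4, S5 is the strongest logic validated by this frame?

Reflexive (axiom T): no — 2 is not related to itself.
Transitive (axiom 4): no — 1 R 3 and 3 R 5, but not 1 R 5.
Euclidean (axiom 5): no — 1 R 2 and 1 R 6, but not 2 R 6.
So F validates K; T would additionally require R to be reflexive. The strongest is K.

K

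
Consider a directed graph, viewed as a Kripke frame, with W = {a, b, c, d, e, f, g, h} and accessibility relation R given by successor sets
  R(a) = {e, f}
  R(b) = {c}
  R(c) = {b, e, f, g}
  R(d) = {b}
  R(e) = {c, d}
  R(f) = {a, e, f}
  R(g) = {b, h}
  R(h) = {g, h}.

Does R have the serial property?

Serial: yes — every world has a successor (e.g. a R e).

Yes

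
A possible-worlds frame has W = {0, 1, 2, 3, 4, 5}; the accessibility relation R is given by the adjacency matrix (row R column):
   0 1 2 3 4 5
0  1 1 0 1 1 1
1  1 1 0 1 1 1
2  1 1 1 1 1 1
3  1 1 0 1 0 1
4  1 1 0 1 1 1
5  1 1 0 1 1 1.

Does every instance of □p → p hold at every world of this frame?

Axiom T corresponds to the accessibility relation being reflexive.
Reflexive: yes — every world is R-related to itself.

Yes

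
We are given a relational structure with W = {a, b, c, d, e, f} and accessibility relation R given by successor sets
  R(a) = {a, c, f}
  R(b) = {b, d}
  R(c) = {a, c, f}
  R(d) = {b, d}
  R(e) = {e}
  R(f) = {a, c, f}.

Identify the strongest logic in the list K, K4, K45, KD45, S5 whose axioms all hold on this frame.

S5

Transitive (axiom 4): yes — every two-step R-path is closed by a direct edge.
Euclidean (axiom 5): yes — any two successors of a common world are R-related.
Serial (axiom D): yes — every world has a successor (e.g. a R a).
Reflexive (axiom T): yes — every world is R-related to itself.
So F validates K, K4, K45, KD45, S5. The strongest is S5.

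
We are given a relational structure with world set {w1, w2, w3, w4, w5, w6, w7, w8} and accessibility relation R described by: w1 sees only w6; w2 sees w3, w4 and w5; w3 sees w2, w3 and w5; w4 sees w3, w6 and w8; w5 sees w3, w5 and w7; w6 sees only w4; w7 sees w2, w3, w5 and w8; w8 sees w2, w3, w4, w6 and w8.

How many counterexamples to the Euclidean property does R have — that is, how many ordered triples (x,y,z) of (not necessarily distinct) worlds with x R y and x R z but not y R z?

Enumerating: (w1,w6,w6), (w2,w3,w4), (w2,w4,w4), (w2,w4,w5), (w2,w5,w4), (w3,w2,w2), (w3,w5,w2), (w4,w3,w6), (w4,w3,w8), (w4,w6,w3), (w4,w6,w6), (w4,w6,w8), … and 21 more.
Total: 33.

33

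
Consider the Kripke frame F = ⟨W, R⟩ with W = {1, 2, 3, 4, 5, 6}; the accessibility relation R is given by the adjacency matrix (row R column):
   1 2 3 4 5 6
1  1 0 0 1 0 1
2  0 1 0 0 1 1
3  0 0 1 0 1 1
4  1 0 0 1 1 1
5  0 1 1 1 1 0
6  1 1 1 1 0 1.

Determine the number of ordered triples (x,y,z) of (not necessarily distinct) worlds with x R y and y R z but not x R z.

Enumerating: (1,4,5), (1,6,2), (1,6,3), (2,5,3), (2,5,4), (2,6,1), (2,6,3), (2,6,4), (3,5,2), (3,5,4), (3,6,1), (3,6,2), … and 12 more.
Total: 24.

24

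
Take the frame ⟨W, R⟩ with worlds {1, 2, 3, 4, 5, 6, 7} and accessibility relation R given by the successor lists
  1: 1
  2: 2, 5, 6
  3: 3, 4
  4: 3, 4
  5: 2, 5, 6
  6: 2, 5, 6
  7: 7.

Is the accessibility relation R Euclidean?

Euclidean: yes — any two successors of a common world are R-related.

Yes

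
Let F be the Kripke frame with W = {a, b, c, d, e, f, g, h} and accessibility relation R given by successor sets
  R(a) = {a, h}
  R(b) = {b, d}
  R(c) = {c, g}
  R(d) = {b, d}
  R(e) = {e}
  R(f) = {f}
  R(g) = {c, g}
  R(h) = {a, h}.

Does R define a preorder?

Yes

Reflexive: yes — every world is R-related to itself.
Transitive: yes — every two-step R-path is closed by a direct edge.
So R is a preorder.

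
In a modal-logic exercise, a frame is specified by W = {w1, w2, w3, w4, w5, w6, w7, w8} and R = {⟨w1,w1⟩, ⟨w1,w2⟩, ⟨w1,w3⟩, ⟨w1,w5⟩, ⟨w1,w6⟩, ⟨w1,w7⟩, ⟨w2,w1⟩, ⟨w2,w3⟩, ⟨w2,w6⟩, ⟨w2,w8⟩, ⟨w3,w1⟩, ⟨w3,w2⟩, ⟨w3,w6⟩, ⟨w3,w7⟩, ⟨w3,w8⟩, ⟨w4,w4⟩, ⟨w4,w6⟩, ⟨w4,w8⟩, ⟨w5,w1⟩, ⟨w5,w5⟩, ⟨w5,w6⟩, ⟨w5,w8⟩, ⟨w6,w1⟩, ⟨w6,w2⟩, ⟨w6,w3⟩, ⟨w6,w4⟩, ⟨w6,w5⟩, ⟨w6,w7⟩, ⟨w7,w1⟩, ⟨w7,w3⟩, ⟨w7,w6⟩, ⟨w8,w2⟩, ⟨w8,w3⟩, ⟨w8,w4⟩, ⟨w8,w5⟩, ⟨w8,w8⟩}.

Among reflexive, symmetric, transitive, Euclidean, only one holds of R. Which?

Reflexive: no — w2 is not related to itself.
Symmetric: yes — every pair in R has its reverse in R.
Transitive: no — w1 R w2 and w2 R w8, but not w1 R w8.
Euclidean: no — w1 R w2 and w1 R w5, but not w2 R w5.
Only symmetric holds.

symmetric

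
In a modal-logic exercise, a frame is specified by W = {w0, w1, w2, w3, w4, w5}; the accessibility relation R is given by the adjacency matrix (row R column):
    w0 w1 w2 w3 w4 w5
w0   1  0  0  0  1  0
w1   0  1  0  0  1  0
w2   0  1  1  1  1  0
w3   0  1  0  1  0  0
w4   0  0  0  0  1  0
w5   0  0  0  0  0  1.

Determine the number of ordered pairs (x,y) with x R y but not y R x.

6

Enumerating: (w0,w4), (w1,w4), (w2,w1), (w2,w3), (w2,w4), (w3,w1).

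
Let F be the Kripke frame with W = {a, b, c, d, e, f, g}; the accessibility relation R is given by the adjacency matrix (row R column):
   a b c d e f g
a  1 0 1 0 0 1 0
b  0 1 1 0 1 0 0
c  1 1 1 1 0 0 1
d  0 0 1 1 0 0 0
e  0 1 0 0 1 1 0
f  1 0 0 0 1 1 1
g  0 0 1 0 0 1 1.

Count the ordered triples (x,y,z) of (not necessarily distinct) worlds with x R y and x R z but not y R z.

Enumerating: (a,c,f), (a,f,c), (b,c,e), (b,e,c), (c,a,b), (c,a,d), (c,a,g), (c,b,a), (c,b,d), (c,b,g), (c,d,a), (c,d,b), … and 14 more.
Total: 26.

26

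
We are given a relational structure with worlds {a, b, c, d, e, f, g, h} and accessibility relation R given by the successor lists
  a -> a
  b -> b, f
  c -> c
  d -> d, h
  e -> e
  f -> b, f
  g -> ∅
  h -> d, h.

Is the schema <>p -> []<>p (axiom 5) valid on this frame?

Yes

The schema 5 characterises exactly the Euclidean frames.
Euclidean: yes — any two successors of a common world are R-related.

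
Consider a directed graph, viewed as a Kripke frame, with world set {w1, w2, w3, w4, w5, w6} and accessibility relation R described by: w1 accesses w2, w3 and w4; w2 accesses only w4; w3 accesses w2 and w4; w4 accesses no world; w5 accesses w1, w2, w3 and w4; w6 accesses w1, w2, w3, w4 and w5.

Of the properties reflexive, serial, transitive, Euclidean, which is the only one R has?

transitive

Reflexive: no — w1 is not related to itself.
Serial: no — w4 has no R-successor.
Transitive: yes — every two-step R-path is closed by a direct edge.
Euclidean: no — w1 R w2 and w1 R w3, but not w2 R w3.
Only transitive holds.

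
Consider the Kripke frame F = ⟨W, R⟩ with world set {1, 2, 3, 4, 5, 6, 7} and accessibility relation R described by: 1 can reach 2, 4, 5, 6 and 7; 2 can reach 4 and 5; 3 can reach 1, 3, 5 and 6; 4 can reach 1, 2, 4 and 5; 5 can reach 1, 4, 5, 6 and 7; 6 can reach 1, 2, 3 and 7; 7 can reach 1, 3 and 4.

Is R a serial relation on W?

Yes

Serial: yes — every world has a successor (e.g. 1 R 2).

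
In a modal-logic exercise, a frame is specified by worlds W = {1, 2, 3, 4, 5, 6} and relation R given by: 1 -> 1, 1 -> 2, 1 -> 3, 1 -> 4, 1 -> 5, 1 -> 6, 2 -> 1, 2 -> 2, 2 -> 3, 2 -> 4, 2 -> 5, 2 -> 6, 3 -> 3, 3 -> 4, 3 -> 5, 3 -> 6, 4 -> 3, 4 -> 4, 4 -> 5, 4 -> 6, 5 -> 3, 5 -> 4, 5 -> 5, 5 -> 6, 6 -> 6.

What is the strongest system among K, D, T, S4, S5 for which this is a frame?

Serial (axiom D): yes — every world has a successor (e.g. 1 R 1).
Reflexive (axiom T): yes — every world is R-related to itself.
Transitive (axiom 4): yes — every two-step R-path is closed by a direct edge.
Euclidean (axiom 5): no — 1 R 3 and 1 R 2, but not 3 R 2.
So F validates K, D, T, S4; S5 would additionally require R to be Euclidean. The strongest is S4.

S4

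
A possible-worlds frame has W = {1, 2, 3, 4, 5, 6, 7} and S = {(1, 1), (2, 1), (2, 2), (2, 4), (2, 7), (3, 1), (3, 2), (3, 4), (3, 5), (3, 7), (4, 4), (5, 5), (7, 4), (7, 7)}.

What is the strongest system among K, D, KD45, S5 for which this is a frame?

K

Serial (axiom D): no — 6 has no S-successor.
Euclidean (axiom 5): no — 2 S 1 and 2 S 4, but not 1 S 4.
Transitive (axiom 4): yes — every two-step S-path is closed by a direct edge.
Reflexive (axiom T): no — 3 is not related to itself.
So F validates K; D would additionally require S to be serial. The strongest is K.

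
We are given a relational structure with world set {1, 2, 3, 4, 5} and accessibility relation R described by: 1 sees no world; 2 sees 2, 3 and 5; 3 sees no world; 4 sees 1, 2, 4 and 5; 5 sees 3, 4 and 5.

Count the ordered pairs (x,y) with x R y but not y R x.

Enumerating: (2,3), (2,5), (4,1), (4,2), (5,3).

5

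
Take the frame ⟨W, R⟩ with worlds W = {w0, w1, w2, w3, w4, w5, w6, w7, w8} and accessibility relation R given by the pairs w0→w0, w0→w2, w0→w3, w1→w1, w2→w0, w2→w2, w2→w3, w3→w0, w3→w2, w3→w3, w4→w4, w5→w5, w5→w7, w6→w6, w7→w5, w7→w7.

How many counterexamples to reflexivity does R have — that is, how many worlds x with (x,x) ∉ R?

Enumerating: w8.

1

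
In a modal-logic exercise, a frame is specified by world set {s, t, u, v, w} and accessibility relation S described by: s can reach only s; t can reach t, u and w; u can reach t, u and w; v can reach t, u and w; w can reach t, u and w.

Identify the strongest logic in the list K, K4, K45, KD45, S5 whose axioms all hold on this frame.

KD45

Transitive (axiom 4): yes — every two-step S-path is closed by a direct edge.
Euclidean (axiom 5): yes — any two successors of a common world are S-related.
Serial (axiom D): yes — every world has a successor (e.g. s S s).
Reflexive (axiom T): no — v is not related to itself.
So F validates K, K4, K45, KD45; S5 would additionally require S to be reflexive. The strongest is KD45.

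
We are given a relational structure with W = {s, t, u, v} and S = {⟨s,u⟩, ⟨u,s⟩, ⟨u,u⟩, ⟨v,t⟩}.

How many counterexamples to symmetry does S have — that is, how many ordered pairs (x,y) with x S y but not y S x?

Enumerating: (v,t).

1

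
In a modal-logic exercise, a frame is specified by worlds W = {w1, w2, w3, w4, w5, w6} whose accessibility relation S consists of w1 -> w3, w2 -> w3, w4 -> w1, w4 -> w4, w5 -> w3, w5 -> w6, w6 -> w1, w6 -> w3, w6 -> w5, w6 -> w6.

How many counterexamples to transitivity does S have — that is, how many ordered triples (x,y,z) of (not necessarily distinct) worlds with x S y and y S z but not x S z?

3

Enumerating: (w4,w1,w3), (w5,w6,w1), (w5,w6,w5).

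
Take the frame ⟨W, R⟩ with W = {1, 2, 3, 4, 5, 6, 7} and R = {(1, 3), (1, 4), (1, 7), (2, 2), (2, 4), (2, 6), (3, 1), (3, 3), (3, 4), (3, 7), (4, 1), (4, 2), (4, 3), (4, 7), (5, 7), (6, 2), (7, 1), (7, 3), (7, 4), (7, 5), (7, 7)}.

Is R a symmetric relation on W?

Yes

Symmetric: yes — every pair in R has its reverse in R.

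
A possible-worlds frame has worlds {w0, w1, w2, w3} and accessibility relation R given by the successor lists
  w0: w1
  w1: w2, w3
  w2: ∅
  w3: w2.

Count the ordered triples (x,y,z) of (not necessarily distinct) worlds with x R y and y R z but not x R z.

Enumerating: (w0,w1,w2), (w0,w1,w3).

2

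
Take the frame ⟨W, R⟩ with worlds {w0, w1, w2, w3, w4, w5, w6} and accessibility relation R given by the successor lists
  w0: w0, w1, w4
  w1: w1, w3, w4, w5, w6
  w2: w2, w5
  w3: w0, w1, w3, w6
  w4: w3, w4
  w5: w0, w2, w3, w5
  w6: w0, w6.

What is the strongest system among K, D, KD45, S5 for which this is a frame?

D

Serial (axiom D): yes — every world has a successor (e.g. w0 R w0).
Euclidean (axiom 5): no — w0 R w4 and w0 R w1, but not w4 R w1.
Transitive (axiom 4): no — w0 R w1 and w1 R w3, but not w0 R w3.
Reflexive (axiom T): yes — every world is R-related to itself.
So F validates K, D; KD45 would additionally require R to be Euclidean and transitive. The strongest is D.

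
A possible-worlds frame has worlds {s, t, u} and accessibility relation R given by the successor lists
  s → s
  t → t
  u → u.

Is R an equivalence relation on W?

Reflexive: yes — every world is R-related to itself.
Symmetric: yes — every pair in R has its reverse in R.
Transitive: yes — every two-step R-path is closed by a direct edge.
So R is an equivalence relation.

Yes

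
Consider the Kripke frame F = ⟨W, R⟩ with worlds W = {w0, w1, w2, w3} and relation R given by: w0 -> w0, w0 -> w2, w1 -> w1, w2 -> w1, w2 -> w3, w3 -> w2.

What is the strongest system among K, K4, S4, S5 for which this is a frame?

K

Transitive (axiom 4): no — w0 R w2 and w2 R w1, but not w0 R w1.
Reflexive (axiom T): no — w2 is not related to itself.
Euclidean (axiom 5): no — w2 R w1 and w2 R w3, but not w1 R w3.
So F validates K; K4 would additionally require R to be transitive. The strongest is K.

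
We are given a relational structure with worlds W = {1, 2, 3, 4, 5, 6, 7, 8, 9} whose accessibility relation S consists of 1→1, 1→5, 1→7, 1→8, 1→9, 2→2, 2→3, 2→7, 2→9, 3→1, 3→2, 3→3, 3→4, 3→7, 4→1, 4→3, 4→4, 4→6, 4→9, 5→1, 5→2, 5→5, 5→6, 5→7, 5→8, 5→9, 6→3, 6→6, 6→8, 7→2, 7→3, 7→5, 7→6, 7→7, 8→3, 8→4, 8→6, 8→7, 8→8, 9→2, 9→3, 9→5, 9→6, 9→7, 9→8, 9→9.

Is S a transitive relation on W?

No

Transitive: no — 1 S 5 and 5 S 2, but not 1 S 2.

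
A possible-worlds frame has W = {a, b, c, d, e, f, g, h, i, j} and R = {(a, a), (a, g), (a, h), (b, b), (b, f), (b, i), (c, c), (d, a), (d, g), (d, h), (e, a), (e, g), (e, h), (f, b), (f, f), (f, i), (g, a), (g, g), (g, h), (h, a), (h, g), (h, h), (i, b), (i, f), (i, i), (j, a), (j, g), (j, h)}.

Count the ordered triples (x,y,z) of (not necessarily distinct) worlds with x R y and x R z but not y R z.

R is Euclidean; there are no such tuples.

0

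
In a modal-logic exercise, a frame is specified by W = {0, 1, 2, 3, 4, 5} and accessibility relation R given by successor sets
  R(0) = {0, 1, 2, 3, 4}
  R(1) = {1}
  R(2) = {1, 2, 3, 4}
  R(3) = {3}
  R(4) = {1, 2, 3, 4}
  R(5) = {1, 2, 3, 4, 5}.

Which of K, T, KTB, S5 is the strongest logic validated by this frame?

T

Reflexive (axiom T): yes — every world is R-related to itself.
Symmetric (axiom B): no — 0 R 1 but not 1 R 0.
Euclidean (axiom 5): no — 0 R 1 and 0 R 2, but not 1 R 2.
So F validates K, T; KTB would additionally require R to be symmetric. The strongest is T.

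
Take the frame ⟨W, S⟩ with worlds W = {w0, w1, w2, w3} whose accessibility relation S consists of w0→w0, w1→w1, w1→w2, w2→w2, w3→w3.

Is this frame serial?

Yes

Serial: yes — every world has a successor (e.g. w0 S w0).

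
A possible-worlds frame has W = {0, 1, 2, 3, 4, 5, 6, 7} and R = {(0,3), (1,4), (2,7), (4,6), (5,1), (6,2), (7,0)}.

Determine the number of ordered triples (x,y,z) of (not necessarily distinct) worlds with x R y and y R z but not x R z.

Enumerating: (1,4,6), (2,7,0), (4,6,2), (5,1,4), (6,2,7), (7,0,3).

6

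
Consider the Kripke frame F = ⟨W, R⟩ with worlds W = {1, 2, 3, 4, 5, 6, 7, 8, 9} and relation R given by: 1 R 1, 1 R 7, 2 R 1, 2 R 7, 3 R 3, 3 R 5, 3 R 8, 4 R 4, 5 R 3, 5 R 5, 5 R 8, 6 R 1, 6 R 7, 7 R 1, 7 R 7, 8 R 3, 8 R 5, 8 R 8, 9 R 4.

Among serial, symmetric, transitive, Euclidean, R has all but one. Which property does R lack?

Serial: yes — every world has a successor (e.g. 1 R 1).
Symmetric: no — 2 R 1 but not 1 R 2.
Transitive: yes — every two-step R-path is closed by a direct edge.
Euclidean: yes — any two successors of a common world are R-related.
Only symmetric fails.

symmetric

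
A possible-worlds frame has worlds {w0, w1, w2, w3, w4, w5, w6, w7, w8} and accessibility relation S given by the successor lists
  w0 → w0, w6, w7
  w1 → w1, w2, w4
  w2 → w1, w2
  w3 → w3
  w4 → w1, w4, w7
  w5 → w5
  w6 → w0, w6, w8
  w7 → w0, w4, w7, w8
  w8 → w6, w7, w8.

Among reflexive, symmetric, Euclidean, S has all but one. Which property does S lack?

Reflexive: yes — every world is S-related to itself.
Symmetric: yes — every pair in S has its reverse in S.
Euclidean: no — w0 S w6 and w0 S w7, but not w6 S w7.
Only Euclidean fails.

Euclidean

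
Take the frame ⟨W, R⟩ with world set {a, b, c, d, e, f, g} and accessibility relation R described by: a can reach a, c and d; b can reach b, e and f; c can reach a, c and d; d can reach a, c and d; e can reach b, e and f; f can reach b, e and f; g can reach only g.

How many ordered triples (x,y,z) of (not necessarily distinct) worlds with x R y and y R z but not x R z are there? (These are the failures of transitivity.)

0

R is transitive; there are no such tuples.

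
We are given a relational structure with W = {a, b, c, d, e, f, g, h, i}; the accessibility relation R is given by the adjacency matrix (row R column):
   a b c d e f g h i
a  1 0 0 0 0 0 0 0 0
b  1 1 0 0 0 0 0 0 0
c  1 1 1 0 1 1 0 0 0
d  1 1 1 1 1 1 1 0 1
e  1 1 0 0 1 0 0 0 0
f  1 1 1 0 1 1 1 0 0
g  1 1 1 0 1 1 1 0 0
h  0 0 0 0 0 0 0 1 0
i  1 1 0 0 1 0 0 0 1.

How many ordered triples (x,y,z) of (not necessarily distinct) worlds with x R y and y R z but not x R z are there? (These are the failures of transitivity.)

1

Enumerating: (c,f,g).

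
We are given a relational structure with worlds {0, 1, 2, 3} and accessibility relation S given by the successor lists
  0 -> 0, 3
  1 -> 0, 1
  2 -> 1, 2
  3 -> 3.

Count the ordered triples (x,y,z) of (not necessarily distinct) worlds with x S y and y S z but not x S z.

2

Enumerating: (1,0,3), (2,1,0).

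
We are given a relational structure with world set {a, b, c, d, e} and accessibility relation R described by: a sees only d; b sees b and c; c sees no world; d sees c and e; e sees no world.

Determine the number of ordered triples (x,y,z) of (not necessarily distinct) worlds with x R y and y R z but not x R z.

Enumerating: (a,d,c), (a,d,e).

2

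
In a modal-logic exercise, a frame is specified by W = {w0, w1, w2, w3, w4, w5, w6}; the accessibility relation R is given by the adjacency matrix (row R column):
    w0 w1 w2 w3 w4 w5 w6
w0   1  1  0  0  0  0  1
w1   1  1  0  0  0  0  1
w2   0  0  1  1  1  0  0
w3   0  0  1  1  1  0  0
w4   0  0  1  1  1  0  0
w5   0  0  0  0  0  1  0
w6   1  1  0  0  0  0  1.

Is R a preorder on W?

Yes

Reflexive: yes — every world is R-related to itself.
Transitive: yes — every two-step R-path is closed by a direct edge.
So R is a preorder.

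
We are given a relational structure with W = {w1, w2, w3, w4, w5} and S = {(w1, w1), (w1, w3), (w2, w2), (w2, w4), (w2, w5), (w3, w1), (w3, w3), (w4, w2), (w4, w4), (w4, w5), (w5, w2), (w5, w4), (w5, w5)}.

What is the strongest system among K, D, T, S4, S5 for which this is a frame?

S5

Serial (axiom D): yes — every world has a successor (e.g. w1 S w1).
Reflexive (axiom T): yes — every world is S-related to itself.
Transitive (axiom 4): yes — every two-step S-path is closed by a direct edge.
Euclidean (axiom 5): yes — any two successors of a common world are S-related.
So F validates K, D, T, S4, S5. The strongest is S5.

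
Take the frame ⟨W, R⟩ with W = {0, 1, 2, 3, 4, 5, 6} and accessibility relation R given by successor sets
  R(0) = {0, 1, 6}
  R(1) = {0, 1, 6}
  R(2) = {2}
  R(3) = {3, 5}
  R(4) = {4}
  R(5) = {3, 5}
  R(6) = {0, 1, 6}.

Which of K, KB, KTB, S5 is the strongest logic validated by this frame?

S5

Symmetric (axiom B): yes — every pair in R has its reverse in R.
Reflexive (axiom T): yes — every world is R-related to itself.
Euclidean (axiom 5): yes — any two successors of a common world are R-related.
So F validates K, KB, KTB, S5. The strongest is S5.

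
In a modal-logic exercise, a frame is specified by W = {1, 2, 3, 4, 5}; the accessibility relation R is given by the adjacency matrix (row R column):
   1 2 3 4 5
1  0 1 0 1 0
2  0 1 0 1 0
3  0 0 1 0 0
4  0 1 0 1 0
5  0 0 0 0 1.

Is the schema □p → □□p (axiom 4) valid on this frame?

By correspondence theory, 4 is valid on a frame iff R is transitive.
Transitive: yes — every two-step R-path is closed by a direct edge.

Yes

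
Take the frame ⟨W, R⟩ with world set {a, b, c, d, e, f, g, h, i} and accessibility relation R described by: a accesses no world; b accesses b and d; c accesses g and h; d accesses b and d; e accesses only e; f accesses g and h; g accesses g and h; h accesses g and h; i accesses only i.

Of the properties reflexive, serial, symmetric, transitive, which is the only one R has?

transitive

Reflexive: no — a is not related to itself.
Serial: no — a has no R-successor.
Symmetric: no — c R g but not g R c.
Transitive: yes — every two-step R-path is closed by a direct edge.
Only transitive holds.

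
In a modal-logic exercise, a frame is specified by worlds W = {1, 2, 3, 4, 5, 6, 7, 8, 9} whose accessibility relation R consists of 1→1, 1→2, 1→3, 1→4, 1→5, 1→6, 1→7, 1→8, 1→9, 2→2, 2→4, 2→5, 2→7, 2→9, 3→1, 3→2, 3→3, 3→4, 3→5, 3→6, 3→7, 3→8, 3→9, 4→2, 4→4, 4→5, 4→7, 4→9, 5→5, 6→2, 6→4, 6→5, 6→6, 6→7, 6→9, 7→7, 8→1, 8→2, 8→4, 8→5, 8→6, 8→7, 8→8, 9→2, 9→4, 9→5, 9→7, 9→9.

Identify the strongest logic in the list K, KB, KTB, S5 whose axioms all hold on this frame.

Symmetric (axiom B): no — 1 R 2 but not 2 R 1.
Reflexive (axiom T): yes — every world is R-related to itself.
Euclidean (axiom 5): no — 1 R 2 and 1 R 3, but not 2 R 3.
So F validates K; KB would additionally require R to be symmetric. The strongest is K.

K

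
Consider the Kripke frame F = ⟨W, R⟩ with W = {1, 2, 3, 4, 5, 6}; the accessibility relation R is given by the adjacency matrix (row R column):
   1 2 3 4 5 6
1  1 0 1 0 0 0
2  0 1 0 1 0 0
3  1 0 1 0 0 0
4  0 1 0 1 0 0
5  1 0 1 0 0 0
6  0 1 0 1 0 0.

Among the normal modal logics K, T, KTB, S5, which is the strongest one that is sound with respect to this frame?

Reflexive (axiom T): no — 5 is not related to itself.
Symmetric (axiom B): no — 5 R 1 but not 1 R 5.
Euclidean (axiom 5): yes — any two successors of a common world are R-related.
So F validates K; T would additionally require R to be reflexive. The strongest is K.

K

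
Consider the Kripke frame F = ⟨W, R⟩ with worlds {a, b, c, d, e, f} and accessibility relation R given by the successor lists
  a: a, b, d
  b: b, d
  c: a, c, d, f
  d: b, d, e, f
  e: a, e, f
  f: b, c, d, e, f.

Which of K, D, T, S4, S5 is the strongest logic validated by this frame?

T

Serial (axiom D): yes — every world has a successor (e.g. a R a).
Reflexive (axiom T): yes — every world is R-related to itself.
Transitive (axiom 4): no — a R d and d R e, but not a R e.
Euclidean (axiom 5): no — c R a and c R f, but not a R f.
So F validates K, D, T; S4 would additionally require R to be transitive. The strongest is T.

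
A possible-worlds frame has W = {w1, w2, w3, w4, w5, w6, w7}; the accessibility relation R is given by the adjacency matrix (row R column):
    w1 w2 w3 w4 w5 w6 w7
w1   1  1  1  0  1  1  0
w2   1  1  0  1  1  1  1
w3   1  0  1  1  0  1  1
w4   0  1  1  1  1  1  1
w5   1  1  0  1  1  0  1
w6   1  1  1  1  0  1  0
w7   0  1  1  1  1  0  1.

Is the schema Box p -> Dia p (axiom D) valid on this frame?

The schema D characterises exactly the serial frames.
Serial: yes — every world has a successor (e.g. w1 R w1).

Yes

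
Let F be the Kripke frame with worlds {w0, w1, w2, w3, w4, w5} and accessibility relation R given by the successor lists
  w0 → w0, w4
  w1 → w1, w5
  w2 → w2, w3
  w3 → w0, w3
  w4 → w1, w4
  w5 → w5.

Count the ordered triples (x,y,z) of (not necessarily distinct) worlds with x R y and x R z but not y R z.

Enumerating: (w0,w4,w0), (w1,w5,w1), (w2,w3,w2), (w3,w0,w3), (w4,w1,w4).

5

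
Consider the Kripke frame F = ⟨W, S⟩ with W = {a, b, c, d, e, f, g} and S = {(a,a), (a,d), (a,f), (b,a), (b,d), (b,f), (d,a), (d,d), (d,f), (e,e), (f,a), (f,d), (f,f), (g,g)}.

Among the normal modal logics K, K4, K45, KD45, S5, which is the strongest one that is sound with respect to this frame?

Transitive (axiom 4): yes — every two-step S-path is closed by a direct edge.
Euclidean (axiom 5): yes — any two successors of a common world are S-related.
Serial (axiom D): no — c has no S-successor.
Reflexive (axiom T): no — b is not related to itself.
So F validates K, K4, K45; KD45 would additionally require S to be serial. The strongest is K45.

K45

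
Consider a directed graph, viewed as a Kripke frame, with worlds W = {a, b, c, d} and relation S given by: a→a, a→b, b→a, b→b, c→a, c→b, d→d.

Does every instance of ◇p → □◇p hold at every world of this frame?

Axiom 5 corresponds to the accessibility relation being Euclidean.
Euclidean: yes — any two successors of a common world are S-related.

Yes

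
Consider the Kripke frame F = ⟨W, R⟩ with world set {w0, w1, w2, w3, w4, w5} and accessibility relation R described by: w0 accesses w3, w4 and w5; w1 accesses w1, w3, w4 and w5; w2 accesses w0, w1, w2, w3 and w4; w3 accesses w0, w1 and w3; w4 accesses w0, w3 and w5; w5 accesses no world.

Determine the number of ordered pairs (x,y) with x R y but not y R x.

Enumerating: (w0,w5), (w1,w4), (w1,w5), (w2,w0), (w2,w1), (w2,w3), (w2,w4), (w4,w3), (w4,w5).

9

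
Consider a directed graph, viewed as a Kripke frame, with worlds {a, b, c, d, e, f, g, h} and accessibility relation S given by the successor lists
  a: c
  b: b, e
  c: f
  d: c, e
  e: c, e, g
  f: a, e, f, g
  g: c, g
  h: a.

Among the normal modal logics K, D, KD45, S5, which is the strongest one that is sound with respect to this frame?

D

Serial (axiom D): yes — every world has a successor (e.g. a S c).
Euclidean (axiom 5): no — d S c and d S e, but not c S e.
Transitive (axiom 4): no — a S c and c S f, but not a S f.
Reflexive (axiom T): no — a is not related to itself.
So F validates K, D; KD45 would additionally require S to be Euclidean and transitive. The strongest is D.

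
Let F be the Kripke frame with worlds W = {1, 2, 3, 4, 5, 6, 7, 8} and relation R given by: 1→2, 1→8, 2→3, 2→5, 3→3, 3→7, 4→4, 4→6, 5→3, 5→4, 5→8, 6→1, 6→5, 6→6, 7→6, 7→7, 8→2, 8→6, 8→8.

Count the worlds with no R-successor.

R is serial; there are no such worlds.

0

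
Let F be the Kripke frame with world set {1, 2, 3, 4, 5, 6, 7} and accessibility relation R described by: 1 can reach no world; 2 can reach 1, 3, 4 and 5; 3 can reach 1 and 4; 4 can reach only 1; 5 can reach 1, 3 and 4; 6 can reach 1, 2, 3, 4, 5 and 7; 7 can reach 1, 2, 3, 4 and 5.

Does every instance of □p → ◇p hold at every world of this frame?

The schema D characterises exactly the serial frames.
Serial: no — 1 has no R-successor.

No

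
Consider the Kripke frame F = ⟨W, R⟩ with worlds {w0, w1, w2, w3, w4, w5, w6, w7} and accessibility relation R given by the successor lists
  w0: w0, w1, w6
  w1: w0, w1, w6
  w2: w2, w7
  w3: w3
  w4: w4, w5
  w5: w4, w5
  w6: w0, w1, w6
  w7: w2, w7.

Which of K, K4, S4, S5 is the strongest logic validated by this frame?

S5

Transitive (axiom 4): yes — every two-step R-path is closed by a direct edge.
Reflexive (axiom T): yes — every world is R-related to itself.
Euclidean (axiom 5): yes — any two successors of a common world are R-related.
So F validates K, K4, S4, S5. The strongest is S5.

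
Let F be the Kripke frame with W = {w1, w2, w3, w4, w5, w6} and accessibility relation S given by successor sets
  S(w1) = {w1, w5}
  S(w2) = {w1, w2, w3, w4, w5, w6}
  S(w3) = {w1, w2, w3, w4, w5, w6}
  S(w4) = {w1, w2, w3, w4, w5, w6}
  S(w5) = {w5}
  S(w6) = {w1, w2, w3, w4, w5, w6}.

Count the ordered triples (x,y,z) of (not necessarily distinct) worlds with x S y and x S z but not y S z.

Enumerating: (w1,w5,w1), (w2,w1,w2), (w2,w1,w3), (w2,w1,w4), (w2,w1,w6), (w2,w5,w1), (w2,w5,w2), (w2,w5,w3), (w2,w5,w4), (w2,w5,w6), (w3,w1,w2), (w3,w1,w3), … and 25 more.
Total: 37.

37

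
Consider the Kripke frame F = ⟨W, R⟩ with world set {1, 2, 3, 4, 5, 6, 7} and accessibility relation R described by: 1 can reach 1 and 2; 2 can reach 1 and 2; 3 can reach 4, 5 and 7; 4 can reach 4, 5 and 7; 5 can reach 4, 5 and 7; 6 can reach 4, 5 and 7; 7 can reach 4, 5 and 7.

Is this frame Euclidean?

Yes

Euclidean: yes — any two successors of a common world are R-related.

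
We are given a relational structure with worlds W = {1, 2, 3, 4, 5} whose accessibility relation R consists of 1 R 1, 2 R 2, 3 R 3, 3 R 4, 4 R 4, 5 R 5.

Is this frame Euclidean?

Euclidean: no — 3 R 4 and 3 R 3, but not 4 R 3.

No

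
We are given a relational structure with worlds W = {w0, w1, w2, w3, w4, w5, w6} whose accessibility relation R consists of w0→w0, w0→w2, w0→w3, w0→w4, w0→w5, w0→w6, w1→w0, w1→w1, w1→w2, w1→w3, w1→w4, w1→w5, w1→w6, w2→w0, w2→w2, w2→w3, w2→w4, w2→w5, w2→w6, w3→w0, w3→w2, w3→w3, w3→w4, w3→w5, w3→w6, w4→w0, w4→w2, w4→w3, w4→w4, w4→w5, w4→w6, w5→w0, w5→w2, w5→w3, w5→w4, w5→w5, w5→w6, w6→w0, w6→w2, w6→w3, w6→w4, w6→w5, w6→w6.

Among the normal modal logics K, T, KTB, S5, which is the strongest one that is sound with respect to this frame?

Reflexive (axiom T): yes — every world is R-related to itself.
Symmetric (axiom B): no — w1 R w0 but not w0 R w1.
Euclidean (axiom 5): no — w1 R w0 and w1 R w1, but not w0 R w1.
So F validates K, T; KTB would additionally require R to be symmetric. The strongest is T.

T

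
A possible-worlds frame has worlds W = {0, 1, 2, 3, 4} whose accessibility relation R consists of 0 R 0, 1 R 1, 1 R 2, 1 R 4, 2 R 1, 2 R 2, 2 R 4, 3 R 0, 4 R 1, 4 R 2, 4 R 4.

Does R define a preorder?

Reflexive: no — 3 is not related to itself.
Transitive: yes — every two-step R-path is closed by a direct edge.
So R is not a preorder.

No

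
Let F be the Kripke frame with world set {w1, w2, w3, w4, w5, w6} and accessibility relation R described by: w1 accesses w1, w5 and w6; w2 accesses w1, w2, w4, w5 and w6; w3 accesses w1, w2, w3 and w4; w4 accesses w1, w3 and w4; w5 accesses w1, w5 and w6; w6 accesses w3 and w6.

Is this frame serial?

Yes

Serial: yes — every world has a successor (e.g. w1 R w1).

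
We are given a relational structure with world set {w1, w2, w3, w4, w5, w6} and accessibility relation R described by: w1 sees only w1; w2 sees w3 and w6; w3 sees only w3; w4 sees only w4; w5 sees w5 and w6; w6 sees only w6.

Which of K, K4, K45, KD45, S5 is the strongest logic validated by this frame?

K4

Transitive (axiom 4): yes — every two-step R-path is closed by a direct edge.
Euclidean (axiom 5): no — w2 R w3 and w2 R w6, but not w3 R w6.
Serial (axiom D): yes — every world has a successor (e.g. w1 R w1).
Reflexive (axiom T): no — w2 is not related to itself.
So F validates K, K4; K45 would additionally require R to be Euclidean. The strongest is K4.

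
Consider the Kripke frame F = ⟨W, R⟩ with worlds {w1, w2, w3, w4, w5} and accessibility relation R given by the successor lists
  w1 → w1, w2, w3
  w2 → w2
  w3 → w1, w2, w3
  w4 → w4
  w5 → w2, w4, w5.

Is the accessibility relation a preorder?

Reflexive: yes — every world is R-related to itself.
Transitive: yes — every two-step R-path is closed by a direct edge.
So R is a preorder.

Yes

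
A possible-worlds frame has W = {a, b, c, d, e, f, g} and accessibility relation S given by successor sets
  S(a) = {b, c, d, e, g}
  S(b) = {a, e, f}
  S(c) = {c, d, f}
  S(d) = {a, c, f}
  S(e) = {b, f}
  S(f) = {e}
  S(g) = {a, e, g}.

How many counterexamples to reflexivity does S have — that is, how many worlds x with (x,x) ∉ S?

5

Enumerating: a, b, d, e, f.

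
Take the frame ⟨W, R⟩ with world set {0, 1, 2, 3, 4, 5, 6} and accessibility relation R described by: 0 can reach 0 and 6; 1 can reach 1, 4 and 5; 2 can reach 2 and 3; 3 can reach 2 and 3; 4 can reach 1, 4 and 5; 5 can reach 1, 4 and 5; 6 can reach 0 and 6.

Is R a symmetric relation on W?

Yes

Symmetric: yes — every pair in R has its reverse in R.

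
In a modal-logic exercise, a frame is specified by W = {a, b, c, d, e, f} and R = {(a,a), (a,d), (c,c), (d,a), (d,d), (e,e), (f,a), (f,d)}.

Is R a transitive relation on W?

Transitive: yes — every two-step R-path is closed by a direct edge.

Yes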